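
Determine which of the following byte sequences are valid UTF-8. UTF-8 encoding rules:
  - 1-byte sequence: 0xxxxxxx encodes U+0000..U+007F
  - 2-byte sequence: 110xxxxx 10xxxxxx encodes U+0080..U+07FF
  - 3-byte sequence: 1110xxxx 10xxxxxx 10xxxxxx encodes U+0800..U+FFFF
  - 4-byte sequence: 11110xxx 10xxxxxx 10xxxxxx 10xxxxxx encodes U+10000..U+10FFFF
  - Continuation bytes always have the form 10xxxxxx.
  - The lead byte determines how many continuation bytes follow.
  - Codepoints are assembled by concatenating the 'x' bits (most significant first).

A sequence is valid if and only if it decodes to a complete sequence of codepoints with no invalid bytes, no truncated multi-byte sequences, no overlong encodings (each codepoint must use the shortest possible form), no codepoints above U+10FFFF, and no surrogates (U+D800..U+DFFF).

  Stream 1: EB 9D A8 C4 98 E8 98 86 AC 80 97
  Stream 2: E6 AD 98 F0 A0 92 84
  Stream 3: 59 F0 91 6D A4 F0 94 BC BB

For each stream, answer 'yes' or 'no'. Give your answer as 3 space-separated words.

Answer: no yes no

Derivation:
Stream 1: error at byte offset 8. INVALID
Stream 2: decodes cleanly. VALID
Stream 3: error at byte offset 3. INVALID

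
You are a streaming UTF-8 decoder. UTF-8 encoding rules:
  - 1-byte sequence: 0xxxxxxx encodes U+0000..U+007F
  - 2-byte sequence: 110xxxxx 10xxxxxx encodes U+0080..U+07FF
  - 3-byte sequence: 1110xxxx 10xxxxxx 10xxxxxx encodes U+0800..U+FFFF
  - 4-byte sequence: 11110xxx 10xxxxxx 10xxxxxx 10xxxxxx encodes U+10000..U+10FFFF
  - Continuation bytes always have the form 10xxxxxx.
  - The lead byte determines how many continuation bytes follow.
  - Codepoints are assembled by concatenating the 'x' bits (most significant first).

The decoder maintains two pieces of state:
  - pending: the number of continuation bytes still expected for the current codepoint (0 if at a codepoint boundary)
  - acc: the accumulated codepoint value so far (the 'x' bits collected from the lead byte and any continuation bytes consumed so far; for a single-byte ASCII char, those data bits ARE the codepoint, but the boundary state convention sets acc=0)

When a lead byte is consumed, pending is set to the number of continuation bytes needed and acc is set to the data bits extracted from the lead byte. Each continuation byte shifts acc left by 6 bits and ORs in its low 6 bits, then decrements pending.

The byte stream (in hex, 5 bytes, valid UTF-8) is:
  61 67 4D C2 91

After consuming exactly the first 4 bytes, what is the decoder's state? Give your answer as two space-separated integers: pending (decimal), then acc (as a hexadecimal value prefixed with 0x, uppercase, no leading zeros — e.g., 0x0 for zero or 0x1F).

Answer: 1 0x2

Derivation:
Byte[0]=61: 1-byte. pending=0, acc=0x0
Byte[1]=67: 1-byte. pending=0, acc=0x0
Byte[2]=4D: 1-byte. pending=0, acc=0x0
Byte[3]=C2: 2-byte lead. pending=1, acc=0x2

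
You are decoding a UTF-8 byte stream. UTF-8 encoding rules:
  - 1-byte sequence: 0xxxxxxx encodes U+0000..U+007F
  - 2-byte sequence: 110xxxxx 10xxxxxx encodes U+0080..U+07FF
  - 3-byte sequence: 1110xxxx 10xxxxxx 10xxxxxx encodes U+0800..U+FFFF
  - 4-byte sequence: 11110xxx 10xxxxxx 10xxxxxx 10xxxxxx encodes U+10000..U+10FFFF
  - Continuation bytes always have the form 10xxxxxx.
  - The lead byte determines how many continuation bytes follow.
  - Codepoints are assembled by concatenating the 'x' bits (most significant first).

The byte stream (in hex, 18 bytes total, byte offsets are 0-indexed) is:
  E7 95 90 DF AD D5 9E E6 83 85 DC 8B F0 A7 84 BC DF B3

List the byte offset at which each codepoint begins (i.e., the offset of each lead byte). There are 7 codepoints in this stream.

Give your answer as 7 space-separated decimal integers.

Answer: 0 3 5 7 10 12 16

Derivation:
Byte[0]=E7: 3-byte lead, need 2 cont bytes. acc=0x7
Byte[1]=95: continuation. acc=(acc<<6)|0x15=0x1D5
Byte[2]=90: continuation. acc=(acc<<6)|0x10=0x7550
Completed: cp=U+7550 (starts at byte 0)
Byte[3]=DF: 2-byte lead, need 1 cont bytes. acc=0x1F
Byte[4]=AD: continuation. acc=(acc<<6)|0x2D=0x7ED
Completed: cp=U+07ED (starts at byte 3)
Byte[5]=D5: 2-byte lead, need 1 cont bytes. acc=0x15
Byte[6]=9E: continuation. acc=(acc<<6)|0x1E=0x55E
Completed: cp=U+055E (starts at byte 5)
Byte[7]=E6: 3-byte lead, need 2 cont bytes. acc=0x6
Byte[8]=83: continuation. acc=(acc<<6)|0x03=0x183
Byte[9]=85: continuation. acc=(acc<<6)|0x05=0x60C5
Completed: cp=U+60C5 (starts at byte 7)
Byte[10]=DC: 2-byte lead, need 1 cont bytes. acc=0x1C
Byte[11]=8B: continuation. acc=(acc<<6)|0x0B=0x70B
Completed: cp=U+070B (starts at byte 10)
Byte[12]=F0: 4-byte lead, need 3 cont bytes. acc=0x0
Byte[13]=A7: continuation. acc=(acc<<6)|0x27=0x27
Byte[14]=84: continuation. acc=(acc<<6)|0x04=0x9C4
Byte[15]=BC: continuation. acc=(acc<<6)|0x3C=0x2713C
Completed: cp=U+2713C (starts at byte 12)
Byte[16]=DF: 2-byte lead, need 1 cont bytes. acc=0x1F
Byte[17]=B3: continuation. acc=(acc<<6)|0x33=0x7F3
Completed: cp=U+07F3 (starts at byte 16)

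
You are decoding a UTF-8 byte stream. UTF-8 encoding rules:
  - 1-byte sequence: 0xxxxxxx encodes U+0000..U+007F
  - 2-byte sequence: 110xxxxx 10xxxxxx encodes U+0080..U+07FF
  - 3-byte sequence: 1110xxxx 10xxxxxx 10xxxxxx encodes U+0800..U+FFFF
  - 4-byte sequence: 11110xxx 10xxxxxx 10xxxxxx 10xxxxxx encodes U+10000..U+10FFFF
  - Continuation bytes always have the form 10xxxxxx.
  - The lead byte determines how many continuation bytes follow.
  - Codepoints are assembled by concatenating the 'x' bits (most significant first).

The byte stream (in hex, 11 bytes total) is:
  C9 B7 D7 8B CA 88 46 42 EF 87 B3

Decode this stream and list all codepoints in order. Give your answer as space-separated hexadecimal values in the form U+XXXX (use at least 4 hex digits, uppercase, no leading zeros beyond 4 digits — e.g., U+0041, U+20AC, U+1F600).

Byte[0]=C9: 2-byte lead, need 1 cont bytes. acc=0x9
Byte[1]=B7: continuation. acc=(acc<<6)|0x37=0x277
Completed: cp=U+0277 (starts at byte 0)
Byte[2]=D7: 2-byte lead, need 1 cont bytes. acc=0x17
Byte[3]=8B: continuation. acc=(acc<<6)|0x0B=0x5CB
Completed: cp=U+05CB (starts at byte 2)
Byte[4]=CA: 2-byte lead, need 1 cont bytes. acc=0xA
Byte[5]=88: continuation. acc=(acc<<6)|0x08=0x288
Completed: cp=U+0288 (starts at byte 4)
Byte[6]=46: 1-byte ASCII. cp=U+0046
Byte[7]=42: 1-byte ASCII. cp=U+0042
Byte[8]=EF: 3-byte lead, need 2 cont bytes. acc=0xF
Byte[9]=87: continuation. acc=(acc<<6)|0x07=0x3C7
Byte[10]=B3: continuation. acc=(acc<<6)|0x33=0xF1F3
Completed: cp=U+F1F3 (starts at byte 8)

Answer: U+0277 U+05CB U+0288 U+0046 U+0042 U+F1F3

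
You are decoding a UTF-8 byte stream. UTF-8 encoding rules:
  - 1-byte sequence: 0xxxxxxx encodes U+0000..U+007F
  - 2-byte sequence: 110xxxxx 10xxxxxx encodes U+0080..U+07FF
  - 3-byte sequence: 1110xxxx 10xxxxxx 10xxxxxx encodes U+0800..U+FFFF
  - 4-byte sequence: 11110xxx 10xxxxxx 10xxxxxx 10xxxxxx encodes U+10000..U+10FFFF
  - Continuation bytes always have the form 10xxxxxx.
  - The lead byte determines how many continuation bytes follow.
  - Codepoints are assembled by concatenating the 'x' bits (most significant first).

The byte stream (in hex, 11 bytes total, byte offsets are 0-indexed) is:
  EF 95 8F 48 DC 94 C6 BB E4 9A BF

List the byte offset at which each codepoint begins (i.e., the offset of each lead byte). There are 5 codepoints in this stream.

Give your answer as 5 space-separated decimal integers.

Byte[0]=EF: 3-byte lead, need 2 cont bytes. acc=0xF
Byte[1]=95: continuation. acc=(acc<<6)|0x15=0x3D5
Byte[2]=8F: continuation. acc=(acc<<6)|0x0F=0xF54F
Completed: cp=U+F54F (starts at byte 0)
Byte[3]=48: 1-byte ASCII. cp=U+0048
Byte[4]=DC: 2-byte lead, need 1 cont bytes. acc=0x1C
Byte[5]=94: continuation. acc=(acc<<6)|0x14=0x714
Completed: cp=U+0714 (starts at byte 4)
Byte[6]=C6: 2-byte lead, need 1 cont bytes. acc=0x6
Byte[7]=BB: continuation. acc=(acc<<6)|0x3B=0x1BB
Completed: cp=U+01BB (starts at byte 6)
Byte[8]=E4: 3-byte lead, need 2 cont bytes. acc=0x4
Byte[9]=9A: continuation. acc=(acc<<6)|0x1A=0x11A
Byte[10]=BF: continuation. acc=(acc<<6)|0x3F=0x46BF
Completed: cp=U+46BF (starts at byte 8)

Answer: 0 3 4 6 8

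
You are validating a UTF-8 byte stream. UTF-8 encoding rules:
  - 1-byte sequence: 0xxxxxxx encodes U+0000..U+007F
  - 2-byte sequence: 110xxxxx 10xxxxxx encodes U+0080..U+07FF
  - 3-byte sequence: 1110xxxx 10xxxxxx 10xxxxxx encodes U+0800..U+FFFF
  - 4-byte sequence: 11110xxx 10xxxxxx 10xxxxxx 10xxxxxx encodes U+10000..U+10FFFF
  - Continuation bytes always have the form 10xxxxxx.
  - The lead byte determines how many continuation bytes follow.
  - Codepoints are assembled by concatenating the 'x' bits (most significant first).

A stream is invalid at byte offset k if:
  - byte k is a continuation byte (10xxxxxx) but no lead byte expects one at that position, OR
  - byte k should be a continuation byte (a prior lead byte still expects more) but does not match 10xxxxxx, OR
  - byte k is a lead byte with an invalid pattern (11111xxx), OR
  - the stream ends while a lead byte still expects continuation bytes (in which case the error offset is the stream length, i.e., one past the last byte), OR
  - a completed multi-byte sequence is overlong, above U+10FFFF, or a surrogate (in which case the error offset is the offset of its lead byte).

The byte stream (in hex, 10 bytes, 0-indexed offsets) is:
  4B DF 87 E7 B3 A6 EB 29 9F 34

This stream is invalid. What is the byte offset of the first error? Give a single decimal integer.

Answer: 7

Derivation:
Byte[0]=4B: 1-byte ASCII. cp=U+004B
Byte[1]=DF: 2-byte lead, need 1 cont bytes. acc=0x1F
Byte[2]=87: continuation. acc=(acc<<6)|0x07=0x7C7
Completed: cp=U+07C7 (starts at byte 1)
Byte[3]=E7: 3-byte lead, need 2 cont bytes. acc=0x7
Byte[4]=B3: continuation. acc=(acc<<6)|0x33=0x1F3
Byte[5]=A6: continuation. acc=(acc<<6)|0x26=0x7CE6
Completed: cp=U+7CE6 (starts at byte 3)
Byte[6]=EB: 3-byte lead, need 2 cont bytes. acc=0xB
Byte[7]=29: expected 10xxxxxx continuation. INVALID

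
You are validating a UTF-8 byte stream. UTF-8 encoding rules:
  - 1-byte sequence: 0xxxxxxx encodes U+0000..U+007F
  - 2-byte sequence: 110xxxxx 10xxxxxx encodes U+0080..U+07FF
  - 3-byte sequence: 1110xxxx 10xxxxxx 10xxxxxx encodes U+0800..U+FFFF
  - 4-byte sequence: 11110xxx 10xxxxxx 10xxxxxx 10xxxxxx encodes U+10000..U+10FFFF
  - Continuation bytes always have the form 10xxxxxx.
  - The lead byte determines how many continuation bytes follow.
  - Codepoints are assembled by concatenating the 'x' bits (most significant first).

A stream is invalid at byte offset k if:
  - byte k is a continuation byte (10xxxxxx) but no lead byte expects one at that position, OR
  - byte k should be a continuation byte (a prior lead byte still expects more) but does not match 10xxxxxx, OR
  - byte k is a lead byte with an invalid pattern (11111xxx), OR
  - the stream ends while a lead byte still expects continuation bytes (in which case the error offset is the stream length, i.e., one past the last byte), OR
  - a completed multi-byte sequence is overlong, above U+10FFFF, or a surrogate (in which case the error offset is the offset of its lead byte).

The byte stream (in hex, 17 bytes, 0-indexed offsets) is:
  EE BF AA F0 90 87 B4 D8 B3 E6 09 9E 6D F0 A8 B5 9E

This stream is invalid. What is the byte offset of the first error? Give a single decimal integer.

Answer: 10

Derivation:
Byte[0]=EE: 3-byte lead, need 2 cont bytes. acc=0xE
Byte[1]=BF: continuation. acc=(acc<<6)|0x3F=0x3BF
Byte[2]=AA: continuation. acc=(acc<<6)|0x2A=0xEFEA
Completed: cp=U+EFEA (starts at byte 0)
Byte[3]=F0: 4-byte lead, need 3 cont bytes. acc=0x0
Byte[4]=90: continuation. acc=(acc<<6)|0x10=0x10
Byte[5]=87: continuation. acc=(acc<<6)|0x07=0x407
Byte[6]=B4: continuation. acc=(acc<<6)|0x34=0x101F4
Completed: cp=U+101F4 (starts at byte 3)
Byte[7]=D8: 2-byte lead, need 1 cont bytes. acc=0x18
Byte[8]=B3: continuation. acc=(acc<<6)|0x33=0x633
Completed: cp=U+0633 (starts at byte 7)
Byte[9]=E6: 3-byte lead, need 2 cont bytes. acc=0x6
Byte[10]=09: expected 10xxxxxx continuation. INVALID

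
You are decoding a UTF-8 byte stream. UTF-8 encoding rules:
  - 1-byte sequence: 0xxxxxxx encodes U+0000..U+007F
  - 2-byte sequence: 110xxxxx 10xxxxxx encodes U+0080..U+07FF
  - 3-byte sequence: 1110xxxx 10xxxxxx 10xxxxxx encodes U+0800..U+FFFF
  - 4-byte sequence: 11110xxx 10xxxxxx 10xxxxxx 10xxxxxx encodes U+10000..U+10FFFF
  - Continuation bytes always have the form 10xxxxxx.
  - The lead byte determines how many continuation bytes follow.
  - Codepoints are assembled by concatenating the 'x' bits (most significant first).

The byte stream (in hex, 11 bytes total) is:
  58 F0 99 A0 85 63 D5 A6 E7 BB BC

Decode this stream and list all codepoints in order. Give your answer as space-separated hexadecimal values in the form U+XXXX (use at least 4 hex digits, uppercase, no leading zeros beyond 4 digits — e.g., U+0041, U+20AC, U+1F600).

Byte[0]=58: 1-byte ASCII. cp=U+0058
Byte[1]=F0: 4-byte lead, need 3 cont bytes. acc=0x0
Byte[2]=99: continuation. acc=(acc<<6)|0x19=0x19
Byte[3]=A0: continuation. acc=(acc<<6)|0x20=0x660
Byte[4]=85: continuation. acc=(acc<<6)|0x05=0x19805
Completed: cp=U+19805 (starts at byte 1)
Byte[5]=63: 1-byte ASCII. cp=U+0063
Byte[6]=D5: 2-byte lead, need 1 cont bytes. acc=0x15
Byte[7]=A6: continuation. acc=(acc<<6)|0x26=0x566
Completed: cp=U+0566 (starts at byte 6)
Byte[8]=E7: 3-byte lead, need 2 cont bytes. acc=0x7
Byte[9]=BB: continuation. acc=(acc<<6)|0x3B=0x1FB
Byte[10]=BC: continuation. acc=(acc<<6)|0x3C=0x7EFC
Completed: cp=U+7EFC (starts at byte 8)

Answer: U+0058 U+19805 U+0063 U+0566 U+7EFC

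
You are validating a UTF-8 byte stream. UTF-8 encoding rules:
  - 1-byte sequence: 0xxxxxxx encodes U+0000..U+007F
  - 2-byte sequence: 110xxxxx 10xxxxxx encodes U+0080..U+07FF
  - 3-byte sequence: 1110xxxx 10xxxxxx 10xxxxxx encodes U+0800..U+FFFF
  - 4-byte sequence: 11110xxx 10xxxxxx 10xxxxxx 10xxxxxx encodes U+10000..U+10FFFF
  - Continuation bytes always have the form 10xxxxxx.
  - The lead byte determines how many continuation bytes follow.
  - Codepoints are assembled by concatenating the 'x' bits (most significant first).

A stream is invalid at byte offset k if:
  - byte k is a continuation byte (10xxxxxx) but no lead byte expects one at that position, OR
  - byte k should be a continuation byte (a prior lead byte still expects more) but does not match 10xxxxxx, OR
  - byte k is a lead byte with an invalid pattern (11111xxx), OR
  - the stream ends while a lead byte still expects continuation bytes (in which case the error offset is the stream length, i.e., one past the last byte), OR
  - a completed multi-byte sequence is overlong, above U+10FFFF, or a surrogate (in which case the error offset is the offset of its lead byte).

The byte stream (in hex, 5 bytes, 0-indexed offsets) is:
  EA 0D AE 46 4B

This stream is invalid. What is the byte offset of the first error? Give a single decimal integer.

Answer: 1

Derivation:
Byte[0]=EA: 3-byte lead, need 2 cont bytes. acc=0xA
Byte[1]=0D: expected 10xxxxxx continuation. INVALID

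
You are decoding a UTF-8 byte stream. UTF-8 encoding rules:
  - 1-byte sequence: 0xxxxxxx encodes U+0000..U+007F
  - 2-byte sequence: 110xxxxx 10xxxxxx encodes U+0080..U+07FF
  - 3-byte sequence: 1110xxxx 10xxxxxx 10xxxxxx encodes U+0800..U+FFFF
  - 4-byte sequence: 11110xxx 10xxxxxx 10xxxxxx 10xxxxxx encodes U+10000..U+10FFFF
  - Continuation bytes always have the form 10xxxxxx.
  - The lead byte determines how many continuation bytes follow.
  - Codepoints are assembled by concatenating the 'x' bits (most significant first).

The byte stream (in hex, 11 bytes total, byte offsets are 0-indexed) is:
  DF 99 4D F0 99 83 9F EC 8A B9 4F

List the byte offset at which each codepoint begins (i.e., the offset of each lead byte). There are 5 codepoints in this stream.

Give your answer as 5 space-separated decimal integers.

Answer: 0 2 3 7 10

Derivation:
Byte[0]=DF: 2-byte lead, need 1 cont bytes. acc=0x1F
Byte[1]=99: continuation. acc=(acc<<6)|0x19=0x7D9
Completed: cp=U+07D9 (starts at byte 0)
Byte[2]=4D: 1-byte ASCII. cp=U+004D
Byte[3]=F0: 4-byte lead, need 3 cont bytes. acc=0x0
Byte[4]=99: continuation. acc=(acc<<6)|0x19=0x19
Byte[5]=83: continuation. acc=(acc<<6)|0x03=0x643
Byte[6]=9F: continuation. acc=(acc<<6)|0x1F=0x190DF
Completed: cp=U+190DF (starts at byte 3)
Byte[7]=EC: 3-byte lead, need 2 cont bytes. acc=0xC
Byte[8]=8A: continuation. acc=(acc<<6)|0x0A=0x30A
Byte[9]=B9: continuation. acc=(acc<<6)|0x39=0xC2B9
Completed: cp=U+C2B9 (starts at byte 7)
Byte[10]=4F: 1-byte ASCII. cp=U+004F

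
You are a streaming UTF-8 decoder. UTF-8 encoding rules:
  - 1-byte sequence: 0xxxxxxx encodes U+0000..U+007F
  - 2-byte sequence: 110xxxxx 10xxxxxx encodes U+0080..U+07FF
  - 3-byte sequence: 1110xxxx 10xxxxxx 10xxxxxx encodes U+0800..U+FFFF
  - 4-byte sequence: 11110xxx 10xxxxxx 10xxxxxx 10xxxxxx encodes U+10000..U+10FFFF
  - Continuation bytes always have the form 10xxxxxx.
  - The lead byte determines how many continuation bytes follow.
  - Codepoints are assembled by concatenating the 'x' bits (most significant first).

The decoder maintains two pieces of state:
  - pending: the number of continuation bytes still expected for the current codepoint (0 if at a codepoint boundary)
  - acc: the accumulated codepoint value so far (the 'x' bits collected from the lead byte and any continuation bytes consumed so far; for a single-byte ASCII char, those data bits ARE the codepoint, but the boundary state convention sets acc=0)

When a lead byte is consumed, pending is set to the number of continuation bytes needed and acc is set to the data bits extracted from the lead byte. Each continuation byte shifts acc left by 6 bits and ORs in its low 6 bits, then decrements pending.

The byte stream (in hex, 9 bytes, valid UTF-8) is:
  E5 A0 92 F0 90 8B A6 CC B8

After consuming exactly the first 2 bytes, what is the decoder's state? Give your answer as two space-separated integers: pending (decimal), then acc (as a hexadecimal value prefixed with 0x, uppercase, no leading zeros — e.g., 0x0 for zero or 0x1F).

Answer: 1 0x160

Derivation:
Byte[0]=E5: 3-byte lead. pending=2, acc=0x5
Byte[1]=A0: continuation. acc=(acc<<6)|0x20=0x160, pending=1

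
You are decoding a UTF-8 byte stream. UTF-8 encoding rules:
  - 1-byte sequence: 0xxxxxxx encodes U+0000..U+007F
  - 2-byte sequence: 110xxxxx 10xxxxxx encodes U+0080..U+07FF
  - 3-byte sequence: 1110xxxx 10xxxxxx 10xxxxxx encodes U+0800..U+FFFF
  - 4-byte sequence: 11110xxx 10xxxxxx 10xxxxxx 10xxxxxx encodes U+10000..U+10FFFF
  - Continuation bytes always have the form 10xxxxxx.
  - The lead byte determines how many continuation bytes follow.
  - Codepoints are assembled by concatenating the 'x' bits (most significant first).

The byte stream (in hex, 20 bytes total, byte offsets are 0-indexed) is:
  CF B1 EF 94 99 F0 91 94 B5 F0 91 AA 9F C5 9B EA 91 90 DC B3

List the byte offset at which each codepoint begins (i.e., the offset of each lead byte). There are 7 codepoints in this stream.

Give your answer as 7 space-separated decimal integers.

Byte[0]=CF: 2-byte lead, need 1 cont bytes. acc=0xF
Byte[1]=B1: continuation. acc=(acc<<6)|0x31=0x3F1
Completed: cp=U+03F1 (starts at byte 0)
Byte[2]=EF: 3-byte lead, need 2 cont bytes. acc=0xF
Byte[3]=94: continuation. acc=(acc<<6)|0x14=0x3D4
Byte[4]=99: continuation. acc=(acc<<6)|0x19=0xF519
Completed: cp=U+F519 (starts at byte 2)
Byte[5]=F0: 4-byte lead, need 3 cont bytes. acc=0x0
Byte[6]=91: continuation. acc=(acc<<6)|0x11=0x11
Byte[7]=94: continuation. acc=(acc<<6)|0x14=0x454
Byte[8]=B5: continuation. acc=(acc<<6)|0x35=0x11535
Completed: cp=U+11535 (starts at byte 5)
Byte[9]=F0: 4-byte lead, need 3 cont bytes. acc=0x0
Byte[10]=91: continuation. acc=(acc<<6)|0x11=0x11
Byte[11]=AA: continuation. acc=(acc<<6)|0x2A=0x46A
Byte[12]=9F: continuation. acc=(acc<<6)|0x1F=0x11A9F
Completed: cp=U+11A9F (starts at byte 9)
Byte[13]=C5: 2-byte lead, need 1 cont bytes. acc=0x5
Byte[14]=9B: continuation. acc=(acc<<6)|0x1B=0x15B
Completed: cp=U+015B (starts at byte 13)
Byte[15]=EA: 3-byte lead, need 2 cont bytes. acc=0xA
Byte[16]=91: continuation. acc=(acc<<6)|0x11=0x291
Byte[17]=90: continuation. acc=(acc<<6)|0x10=0xA450
Completed: cp=U+A450 (starts at byte 15)
Byte[18]=DC: 2-byte lead, need 1 cont bytes. acc=0x1C
Byte[19]=B3: continuation. acc=(acc<<6)|0x33=0x733
Completed: cp=U+0733 (starts at byte 18)

Answer: 0 2 5 9 13 15 18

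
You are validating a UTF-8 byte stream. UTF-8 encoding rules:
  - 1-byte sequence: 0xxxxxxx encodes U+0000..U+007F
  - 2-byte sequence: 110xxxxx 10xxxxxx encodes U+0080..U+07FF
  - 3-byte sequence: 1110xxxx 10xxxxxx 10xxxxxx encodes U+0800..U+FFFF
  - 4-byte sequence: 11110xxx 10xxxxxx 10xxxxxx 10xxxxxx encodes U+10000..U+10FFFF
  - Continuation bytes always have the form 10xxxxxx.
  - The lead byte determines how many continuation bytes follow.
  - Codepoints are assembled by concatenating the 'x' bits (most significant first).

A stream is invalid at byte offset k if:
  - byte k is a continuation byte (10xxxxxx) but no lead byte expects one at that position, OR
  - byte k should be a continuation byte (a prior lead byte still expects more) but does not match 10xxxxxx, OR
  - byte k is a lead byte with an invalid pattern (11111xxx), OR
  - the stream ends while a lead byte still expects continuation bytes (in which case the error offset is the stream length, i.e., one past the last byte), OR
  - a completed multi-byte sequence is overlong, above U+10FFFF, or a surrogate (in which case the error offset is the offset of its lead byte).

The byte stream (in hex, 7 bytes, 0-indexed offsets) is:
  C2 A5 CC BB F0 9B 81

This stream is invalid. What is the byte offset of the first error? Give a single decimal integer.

Answer: 7

Derivation:
Byte[0]=C2: 2-byte lead, need 1 cont bytes. acc=0x2
Byte[1]=A5: continuation. acc=(acc<<6)|0x25=0xA5
Completed: cp=U+00A5 (starts at byte 0)
Byte[2]=CC: 2-byte lead, need 1 cont bytes. acc=0xC
Byte[3]=BB: continuation. acc=(acc<<6)|0x3B=0x33B
Completed: cp=U+033B (starts at byte 2)
Byte[4]=F0: 4-byte lead, need 3 cont bytes. acc=0x0
Byte[5]=9B: continuation. acc=(acc<<6)|0x1B=0x1B
Byte[6]=81: continuation. acc=(acc<<6)|0x01=0x6C1
Byte[7]: stream ended, expected continuation. INVALID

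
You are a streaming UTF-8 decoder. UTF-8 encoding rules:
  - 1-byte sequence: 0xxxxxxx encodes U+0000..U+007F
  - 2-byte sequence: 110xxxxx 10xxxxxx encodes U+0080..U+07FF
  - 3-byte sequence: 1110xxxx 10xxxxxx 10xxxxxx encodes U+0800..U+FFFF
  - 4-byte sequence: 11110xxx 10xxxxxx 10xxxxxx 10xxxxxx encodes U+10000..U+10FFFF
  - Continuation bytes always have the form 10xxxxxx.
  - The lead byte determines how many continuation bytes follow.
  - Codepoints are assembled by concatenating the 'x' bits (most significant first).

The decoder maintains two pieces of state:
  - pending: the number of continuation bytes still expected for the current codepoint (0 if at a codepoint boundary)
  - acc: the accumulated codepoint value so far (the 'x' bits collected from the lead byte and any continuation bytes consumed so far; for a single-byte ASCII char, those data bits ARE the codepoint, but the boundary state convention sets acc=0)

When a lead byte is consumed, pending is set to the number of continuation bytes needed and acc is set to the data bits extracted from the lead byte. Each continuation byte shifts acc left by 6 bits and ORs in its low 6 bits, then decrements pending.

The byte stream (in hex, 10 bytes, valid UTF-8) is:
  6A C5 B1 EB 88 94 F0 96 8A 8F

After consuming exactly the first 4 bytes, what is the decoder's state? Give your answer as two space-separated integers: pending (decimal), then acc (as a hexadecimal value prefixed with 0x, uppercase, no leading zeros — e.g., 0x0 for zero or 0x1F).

Byte[0]=6A: 1-byte. pending=0, acc=0x0
Byte[1]=C5: 2-byte lead. pending=1, acc=0x5
Byte[2]=B1: continuation. acc=(acc<<6)|0x31=0x171, pending=0
Byte[3]=EB: 3-byte lead. pending=2, acc=0xB

Answer: 2 0xB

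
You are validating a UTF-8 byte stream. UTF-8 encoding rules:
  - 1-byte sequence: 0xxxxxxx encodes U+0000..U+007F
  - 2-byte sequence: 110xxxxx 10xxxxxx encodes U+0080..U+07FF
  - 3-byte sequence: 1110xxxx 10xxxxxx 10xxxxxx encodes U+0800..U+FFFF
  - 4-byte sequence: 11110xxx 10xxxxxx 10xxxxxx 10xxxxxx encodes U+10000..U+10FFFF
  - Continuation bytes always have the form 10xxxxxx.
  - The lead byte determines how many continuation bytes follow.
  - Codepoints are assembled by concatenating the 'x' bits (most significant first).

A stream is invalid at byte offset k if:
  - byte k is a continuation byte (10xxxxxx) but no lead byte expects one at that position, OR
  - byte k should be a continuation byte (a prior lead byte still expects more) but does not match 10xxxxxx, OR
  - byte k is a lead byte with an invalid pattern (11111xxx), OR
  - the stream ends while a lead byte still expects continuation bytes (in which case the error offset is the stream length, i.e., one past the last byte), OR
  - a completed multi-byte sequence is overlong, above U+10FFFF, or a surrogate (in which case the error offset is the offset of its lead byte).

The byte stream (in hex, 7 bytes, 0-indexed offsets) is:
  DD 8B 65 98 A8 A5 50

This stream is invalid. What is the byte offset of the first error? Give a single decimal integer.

Answer: 3

Derivation:
Byte[0]=DD: 2-byte lead, need 1 cont bytes. acc=0x1D
Byte[1]=8B: continuation. acc=(acc<<6)|0x0B=0x74B
Completed: cp=U+074B (starts at byte 0)
Byte[2]=65: 1-byte ASCII. cp=U+0065
Byte[3]=98: INVALID lead byte (not 0xxx/110x/1110/11110)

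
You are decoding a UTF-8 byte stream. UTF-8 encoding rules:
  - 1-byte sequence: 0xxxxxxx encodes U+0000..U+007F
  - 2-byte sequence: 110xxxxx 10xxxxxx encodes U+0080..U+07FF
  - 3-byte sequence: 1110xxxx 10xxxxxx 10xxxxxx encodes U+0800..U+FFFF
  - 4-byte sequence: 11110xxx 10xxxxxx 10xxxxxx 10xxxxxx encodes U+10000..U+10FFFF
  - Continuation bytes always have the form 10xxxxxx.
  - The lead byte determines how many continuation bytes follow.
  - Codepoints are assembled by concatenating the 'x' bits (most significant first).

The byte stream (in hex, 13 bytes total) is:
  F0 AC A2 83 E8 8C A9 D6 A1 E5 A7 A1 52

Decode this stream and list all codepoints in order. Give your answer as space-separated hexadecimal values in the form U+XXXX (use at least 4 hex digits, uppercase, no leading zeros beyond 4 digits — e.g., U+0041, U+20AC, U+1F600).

Answer: U+2C883 U+8329 U+05A1 U+59E1 U+0052

Derivation:
Byte[0]=F0: 4-byte lead, need 3 cont bytes. acc=0x0
Byte[1]=AC: continuation. acc=(acc<<6)|0x2C=0x2C
Byte[2]=A2: continuation. acc=(acc<<6)|0x22=0xB22
Byte[3]=83: continuation. acc=(acc<<6)|0x03=0x2C883
Completed: cp=U+2C883 (starts at byte 0)
Byte[4]=E8: 3-byte lead, need 2 cont bytes. acc=0x8
Byte[5]=8C: continuation. acc=(acc<<6)|0x0C=0x20C
Byte[6]=A9: continuation. acc=(acc<<6)|0x29=0x8329
Completed: cp=U+8329 (starts at byte 4)
Byte[7]=D6: 2-byte lead, need 1 cont bytes. acc=0x16
Byte[8]=A1: continuation. acc=(acc<<6)|0x21=0x5A1
Completed: cp=U+05A1 (starts at byte 7)
Byte[9]=E5: 3-byte lead, need 2 cont bytes. acc=0x5
Byte[10]=A7: continuation. acc=(acc<<6)|0x27=0x167
Byte[11]=A1: continuation. acc=(acc<<6)|0x21=0x59E1
Completed: cp=U+59E1 (starts at byte 9)
Byte[12]=52: 1-byte ASCII. cp=U+0052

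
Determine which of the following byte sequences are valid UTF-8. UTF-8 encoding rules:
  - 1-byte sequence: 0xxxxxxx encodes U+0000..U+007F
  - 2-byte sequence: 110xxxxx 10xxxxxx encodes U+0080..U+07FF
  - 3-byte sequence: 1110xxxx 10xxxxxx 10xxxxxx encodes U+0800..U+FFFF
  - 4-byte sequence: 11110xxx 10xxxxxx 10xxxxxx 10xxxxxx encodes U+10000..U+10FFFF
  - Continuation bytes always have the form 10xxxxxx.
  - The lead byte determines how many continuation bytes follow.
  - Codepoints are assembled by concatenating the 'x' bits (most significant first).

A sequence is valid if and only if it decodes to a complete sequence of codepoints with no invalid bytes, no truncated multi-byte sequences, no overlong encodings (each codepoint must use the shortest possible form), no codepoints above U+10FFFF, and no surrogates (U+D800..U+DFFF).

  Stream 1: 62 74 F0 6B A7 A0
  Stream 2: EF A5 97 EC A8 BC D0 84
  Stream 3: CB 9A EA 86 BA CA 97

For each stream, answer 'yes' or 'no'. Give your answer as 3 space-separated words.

Answer: no yes yes

Derivation:
Stream 1: error at byte offset 3. INVALID
Stream 2: decodes cleanly. VALID
Stream 3: decodes cleanly. VALID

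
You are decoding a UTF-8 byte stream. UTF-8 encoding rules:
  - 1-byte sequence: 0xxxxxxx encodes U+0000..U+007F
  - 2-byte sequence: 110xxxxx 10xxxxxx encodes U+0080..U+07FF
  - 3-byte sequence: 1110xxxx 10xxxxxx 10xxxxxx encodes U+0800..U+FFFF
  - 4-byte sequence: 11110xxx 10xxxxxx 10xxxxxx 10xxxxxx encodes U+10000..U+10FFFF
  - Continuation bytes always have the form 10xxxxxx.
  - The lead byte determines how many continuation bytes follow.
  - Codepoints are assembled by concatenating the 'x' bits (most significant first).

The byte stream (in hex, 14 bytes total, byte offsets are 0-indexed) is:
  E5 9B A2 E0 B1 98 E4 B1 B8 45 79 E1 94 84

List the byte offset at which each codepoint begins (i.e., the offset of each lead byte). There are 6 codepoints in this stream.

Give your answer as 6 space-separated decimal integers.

Byte[0]=E5: 3-byte lead, need 2 cont bytes. acc=0x5
Byte[1]=9B: continuation. acc=(acc<<6)|0x1B=0x15B
Byte[2]=A2: continuation. acc=(acc<<6)|0x22=0x56E2
Completed: cp=U+56E2 (starts at byte 0)
Byte[3]=E0: 3-byte lead, need 2 cont bytes. acc=0x0
Byte[4]=B1: continuation. acc=(acc<<6)|0x31=0x31
Byte[5]=98: continuation. acc=(acc<<6)|0x18=0xC58
Completed: cp=U+0C58 (starts at byte 3)
Byte[6]=E4: 3-byte lead, need 2 cont bytes. acc=0x4
Byte[7]=B1: continuation. acc=(acc<<6)|0x31=0x131
Byte[8]=B8: continuation. acc=(acc<<6)|0x38=0x4C78
Completed: cp=U+4C78 (starts at byte 6)
Byte[9]=45: 1-byte ASCII. cp=U+0045
Byte[10]=79: 1-byte ASCII. cp=U+0079
Byte[11]=E1: 3-byte lead, need 2 cont bytes. acc=0x1
Byte[12]=94: continuation. acc=(acc<<6)|0x14=0x54
Byte[13]=84: continuation. acc=(acc<<6)|0x04=0x1504
Completed: cp=U+1504 (starts at byte 11)

Answer: 0 3 6 9 10 11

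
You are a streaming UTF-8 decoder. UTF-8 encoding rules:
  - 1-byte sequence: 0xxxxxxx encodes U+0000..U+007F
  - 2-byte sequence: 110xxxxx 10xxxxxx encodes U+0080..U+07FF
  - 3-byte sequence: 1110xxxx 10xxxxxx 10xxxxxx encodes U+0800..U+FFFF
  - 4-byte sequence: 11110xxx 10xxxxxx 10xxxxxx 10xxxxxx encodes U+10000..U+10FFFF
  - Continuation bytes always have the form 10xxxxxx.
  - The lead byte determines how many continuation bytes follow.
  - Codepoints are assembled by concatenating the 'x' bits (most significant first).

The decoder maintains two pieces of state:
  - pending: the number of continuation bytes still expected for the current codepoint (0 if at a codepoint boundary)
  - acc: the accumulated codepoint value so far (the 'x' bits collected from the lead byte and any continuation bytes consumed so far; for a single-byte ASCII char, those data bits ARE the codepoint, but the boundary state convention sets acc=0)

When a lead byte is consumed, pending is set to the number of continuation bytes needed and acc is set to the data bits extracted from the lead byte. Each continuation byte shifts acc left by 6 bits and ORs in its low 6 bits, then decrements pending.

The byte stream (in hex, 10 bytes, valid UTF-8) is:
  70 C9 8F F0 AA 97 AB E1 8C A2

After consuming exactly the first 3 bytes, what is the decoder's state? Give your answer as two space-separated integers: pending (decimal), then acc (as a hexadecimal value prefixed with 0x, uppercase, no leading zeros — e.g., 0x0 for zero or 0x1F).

Answer: 0 0x24F

Derivation:
Byte[0]=70: 1-byte. pending=0, acc=0x0
Byte[1]=C9: 2-byte lead. pending=1, acc=0x9
Byte[2]=8F: continuation. acc=(acc<<6)|0x0F=0x24F, pending=0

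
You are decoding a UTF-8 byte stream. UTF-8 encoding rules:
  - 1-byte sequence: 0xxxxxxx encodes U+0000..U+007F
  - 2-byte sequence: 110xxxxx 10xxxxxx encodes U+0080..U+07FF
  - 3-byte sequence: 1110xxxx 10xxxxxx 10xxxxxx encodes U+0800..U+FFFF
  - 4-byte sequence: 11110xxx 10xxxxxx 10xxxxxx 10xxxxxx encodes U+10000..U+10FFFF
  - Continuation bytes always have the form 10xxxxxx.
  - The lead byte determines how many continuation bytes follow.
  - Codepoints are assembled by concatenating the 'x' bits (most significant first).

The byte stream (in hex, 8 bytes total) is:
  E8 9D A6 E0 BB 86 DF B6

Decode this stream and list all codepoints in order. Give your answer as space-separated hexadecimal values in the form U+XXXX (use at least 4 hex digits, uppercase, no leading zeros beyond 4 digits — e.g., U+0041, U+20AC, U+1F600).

Answer: U+8766 U+0EC6 U+07F6

Derivation:
Byte[0]=E8: 3-byte lead, need 2 cont bytes. acc=0x8
Byte[1]=9D: continuation. acc=(acc<<6)|0x1D=0x21D
Byte[2]=A6: continuation. acc=(acc<<6)|0x26=0x8766
Completed: cp=U+8766 (starts at byte 0)
Byte[3]=E0: 3-byte lead, need 2 cont bytes. acc=0x0
Byte[4]=BB: continuation. acc=(acc<<6)|0x3B=0x3B
Byte[5]=86: continuation. acc=(acc<<6)|0x06=0xEC6
Completed: cp=U+0EC6 (starts at byte 3)
Byte[6]=DF: 2-byte lead, need 1 cont bytes. acc=0x1F
Byte[7]=B6: continuation. acc=(acc<<6)|0x36=0x7F6
Completed: cp=U+07F6 (starts at byte 6)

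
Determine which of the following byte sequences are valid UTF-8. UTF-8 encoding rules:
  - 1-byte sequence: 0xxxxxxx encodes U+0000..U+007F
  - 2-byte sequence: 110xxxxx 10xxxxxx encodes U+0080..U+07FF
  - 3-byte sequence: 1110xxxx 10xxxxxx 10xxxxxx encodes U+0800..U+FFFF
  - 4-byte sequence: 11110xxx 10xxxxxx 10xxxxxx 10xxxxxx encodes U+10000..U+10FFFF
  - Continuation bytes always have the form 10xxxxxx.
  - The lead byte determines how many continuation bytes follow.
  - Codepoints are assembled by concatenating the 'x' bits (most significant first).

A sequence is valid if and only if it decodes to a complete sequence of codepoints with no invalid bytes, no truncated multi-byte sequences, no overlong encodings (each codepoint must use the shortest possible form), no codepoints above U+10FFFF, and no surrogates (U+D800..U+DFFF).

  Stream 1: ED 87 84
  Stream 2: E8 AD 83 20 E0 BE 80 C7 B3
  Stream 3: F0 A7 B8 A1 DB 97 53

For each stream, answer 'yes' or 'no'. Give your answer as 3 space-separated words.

Answer: yes yes yes

Derivation:
Stream 1: decodes cleanly. VALID
Stream 2: decodes cleanly. VALID
Stream 3: decodes cleanly. VALID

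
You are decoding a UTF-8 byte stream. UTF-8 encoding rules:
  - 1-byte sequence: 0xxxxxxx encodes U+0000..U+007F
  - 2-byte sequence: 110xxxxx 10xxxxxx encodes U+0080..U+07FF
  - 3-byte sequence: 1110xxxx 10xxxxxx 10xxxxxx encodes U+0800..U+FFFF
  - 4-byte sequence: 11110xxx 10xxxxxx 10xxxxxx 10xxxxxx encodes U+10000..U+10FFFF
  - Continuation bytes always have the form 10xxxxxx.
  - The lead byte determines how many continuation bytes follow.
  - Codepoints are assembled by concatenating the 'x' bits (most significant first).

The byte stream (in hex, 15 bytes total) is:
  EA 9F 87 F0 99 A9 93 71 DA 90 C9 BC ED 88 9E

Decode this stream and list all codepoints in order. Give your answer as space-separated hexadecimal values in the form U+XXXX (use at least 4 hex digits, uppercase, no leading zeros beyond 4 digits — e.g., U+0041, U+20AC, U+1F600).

Byte[0]=EA: 3-byte lead, need 2 cont bytes. acc=0xA
Byte[1]=9F: continuation. acc=(acc<<6)|0x1F=0x29F
Byte[2]=87: continuation. acc=(acc<<6)|0x07=0xA7C7
Completed: cp=U+A7C7 (starts at byte 0)
Byte[3]=F0: 4-byte lead, need 3 cont bytes. acc=0x0
Byte[4]=99: continuation. acc=(acc<<6)|0x19=0x19
Byte[5]=A9: continuation. acc=(acc<<6)|0x29=0x669
Byte[6]=93: continuation. acc=(acc<<6)|0x13=0x19A53
Completed: cp=U+19A53 (starts at byte 3)
Byte[7]=71: 1-byte ASCII. cp=U+0071
Byte[8]=DA: 2-byte lead, need 1 cont bytes. acc=0x1A
Byte[9]=90: continuation. acc=(acc<<6)|0x10=0x690
Completed: cp=U+0690 (starts at byte 8)
Byte[10]=C9: 2-byte lead, need 1 cont bytes. acc=0x9
Byte[11]=BC: continuation. acc=(acc<<6)|0x3C=0x27C
Completed: cp=U+027C (starts at byte 10)
Byte[12]=ED: 3-byte lead, need 2 cont bytes. acc=0xD
Byte[13]=88: continuation. acc=(acc<<6)|0x08=0x348
Byte[14]=9E: continuation. acc=(acc<<6)|0x1E=0xD21E
Completed: cp=U+D21E (starts at byte 12)

Answer: U+A7C7 U+19A53 U+0071 U+0690 U+027C U+D21E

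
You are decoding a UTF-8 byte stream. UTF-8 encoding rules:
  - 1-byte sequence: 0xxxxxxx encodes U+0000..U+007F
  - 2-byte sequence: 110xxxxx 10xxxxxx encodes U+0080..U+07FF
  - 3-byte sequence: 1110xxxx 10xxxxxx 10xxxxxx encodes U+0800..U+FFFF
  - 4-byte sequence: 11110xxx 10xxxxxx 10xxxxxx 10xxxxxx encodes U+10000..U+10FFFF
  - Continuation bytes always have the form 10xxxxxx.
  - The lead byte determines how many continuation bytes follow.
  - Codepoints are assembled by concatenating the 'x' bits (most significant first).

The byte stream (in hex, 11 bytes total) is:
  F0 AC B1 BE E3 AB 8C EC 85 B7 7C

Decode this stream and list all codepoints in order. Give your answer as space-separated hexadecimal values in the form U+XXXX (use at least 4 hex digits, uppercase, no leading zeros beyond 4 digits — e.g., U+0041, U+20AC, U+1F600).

Byte[0]=F0: 4-byte lead, need 3 cont bytes. acc=0x0
Byte[1]=AC: continuation. acc=(acc<<6)|0x2C=0x2C
Byte[2]=B1: continuation. acc=(acc<<6)|0x31=0xB31
Byte[3]=BE: continuation. acc=(acc<<6)|0x3E=0x2CC7E
Completed: cp=U+2CC7E (starts at byte 0)
Byte[4]=E3: 3-byte lead, need 2 cont bytes. acc=0x3
Byte[5]=AB: continuation. acc=(acc<<6)|0x2B=0xEB
Byte[6]=8C: continuation. acc=(acc<<6)|0x0C=0x3ACC
Completed: cp=U+3ACC (starts at byte 4)
Byte[7]=EC: 3-byte lead, need 2 cont bytes. acc=0xC
Byte[8]=85: continuation. acc=(acc<<6)|0x05=0x305
Byte[9]=B7: continuation. acc=(acc<<6)|0x37=0xC177
Completed: cp=U+C177 (starts at byte 7)
Byte[10]=7C: 1-byte ASCII. cp=U+007C

Answer: U+2CC7E U+3ACC U+C177 U+007C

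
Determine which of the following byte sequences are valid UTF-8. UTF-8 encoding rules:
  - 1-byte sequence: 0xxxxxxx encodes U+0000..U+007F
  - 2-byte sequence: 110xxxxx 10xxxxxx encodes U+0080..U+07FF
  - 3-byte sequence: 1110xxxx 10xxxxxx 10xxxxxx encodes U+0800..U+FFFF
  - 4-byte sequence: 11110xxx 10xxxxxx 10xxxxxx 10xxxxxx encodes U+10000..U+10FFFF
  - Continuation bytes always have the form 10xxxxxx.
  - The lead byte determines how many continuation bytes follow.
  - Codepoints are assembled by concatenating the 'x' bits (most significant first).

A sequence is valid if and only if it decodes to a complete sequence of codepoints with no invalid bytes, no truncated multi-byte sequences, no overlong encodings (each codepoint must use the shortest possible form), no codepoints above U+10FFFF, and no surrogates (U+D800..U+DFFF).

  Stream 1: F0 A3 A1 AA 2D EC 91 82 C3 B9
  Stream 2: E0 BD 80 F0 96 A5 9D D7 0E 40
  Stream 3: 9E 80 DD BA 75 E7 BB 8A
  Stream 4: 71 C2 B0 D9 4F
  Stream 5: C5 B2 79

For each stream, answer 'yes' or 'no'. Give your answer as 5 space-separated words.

Answer: yes no no no yes

Derivation:
Stream 1: decodes cleanly. VALID
Stream 2: error at byte offset 8. INVALID
Stream 3: error at byte offset 0. INVALID
Stream 4: error at byte offset 4. INVALID
Stream 5: decodes cleanly. VALID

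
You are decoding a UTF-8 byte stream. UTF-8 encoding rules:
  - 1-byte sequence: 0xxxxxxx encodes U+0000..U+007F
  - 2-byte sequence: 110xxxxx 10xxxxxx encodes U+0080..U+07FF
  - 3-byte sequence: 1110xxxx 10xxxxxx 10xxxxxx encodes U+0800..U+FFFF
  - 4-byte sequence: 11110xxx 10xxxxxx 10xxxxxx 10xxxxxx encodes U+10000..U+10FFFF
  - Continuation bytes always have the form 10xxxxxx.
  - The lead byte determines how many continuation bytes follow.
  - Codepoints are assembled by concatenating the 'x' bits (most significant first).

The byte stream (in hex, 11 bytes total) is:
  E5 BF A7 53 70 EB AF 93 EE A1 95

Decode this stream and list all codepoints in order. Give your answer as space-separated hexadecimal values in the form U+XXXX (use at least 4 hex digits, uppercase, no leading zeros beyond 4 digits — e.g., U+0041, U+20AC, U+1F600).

Answer: U+5FE7 U+0053 U+0070 U+BBD3 U+E855

Derivation:
Byte[0]=E5: 3-byte lead, need 2 cont bytes. acc=0x5
Byte[1]=BF: continuation. acc=(acc<<6)|0x3F=0x17F
Byte[2]=A7: continuation. acc=(acc<<6)|0x27=0x5FE7
Completed: cp=U+5FE7 (starts at byte 0)
Byte[3]=53: 1-byte ASCII. cp=U+0053
Byte[4]=70: 1-byte ASCII. cp=U+0070
Byte[5]=EB: 3-byte lead, need 2 cont bytes. acc=0xB
Byte[6]=AF: continuation. acc=(acc<<6)|0x2F=0x2EF
Byte[7]=93: continuation. acc=(acc<<6)|0x13=0xBBD3
Completed: cp=U+BBD3 (starts at byte 5)
Byte[8]=EE: 3-byte lead, need 2 cont bytes. acc=0xE
Byte[9]=A1: continuation. acc=(acc<<6)|0x21=0x3A1
Byte[10]=95: continuation. acc=(acc<<6)|0x15=0xE855
Completed: cp=U+E855 (starts at byte 8)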